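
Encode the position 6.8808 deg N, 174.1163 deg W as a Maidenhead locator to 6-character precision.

AJ26wv

Add 180° to longitude and 90° to latitude: 5.8837, 96.8808.
Field: 5.8837/20 → 0 → A, 96.8808/10 → 9 → J; chars AJ.
Square: 5.8837/2 → 2, 6.8808/1 → 6; chars 26.
Subsquare: 1.8837/0.0833333 → 22 → w, 0.8808/0.0416667 → 21 → v; chars wv.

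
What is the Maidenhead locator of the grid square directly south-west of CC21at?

CC11xs

Longitude subsquare a = 0; −1 → -1, wraps to 23 = x, carry into square.
Longitude square 2; −1 → 1.
Latitude subsquare t = 19; −1 → 18 = s.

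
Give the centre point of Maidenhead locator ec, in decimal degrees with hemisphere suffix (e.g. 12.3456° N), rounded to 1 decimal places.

65.0° S, 90.0° W

Field E=4, C=2: +4·20° lon, +2·10° lat → SW at lon -100°, lat -70°.
Cell spans 20° lon × 10° lat. Centre is SW corner plus half of each.
latitude 65.0° S, longitude 90.0° W.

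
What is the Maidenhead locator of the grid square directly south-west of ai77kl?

AI77jk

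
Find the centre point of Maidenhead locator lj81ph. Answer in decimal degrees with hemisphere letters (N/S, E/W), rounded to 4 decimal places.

1.3125° N, 57.2917° E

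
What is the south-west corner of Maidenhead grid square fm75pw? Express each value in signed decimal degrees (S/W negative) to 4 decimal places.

35.9167, -64.7500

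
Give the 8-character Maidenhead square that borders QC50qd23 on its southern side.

QC50qd22

Latitude extended square 3; −1 → 2.
The longitude characters are unchanged.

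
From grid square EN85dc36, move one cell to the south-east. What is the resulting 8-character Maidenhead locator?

Longitude extended square 3; +1 → 4.
Latitude extended square 6; −1 → 5.

EN85dc45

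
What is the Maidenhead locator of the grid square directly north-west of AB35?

AB26

Longitude square 3; −1 → 2.
Latitude square 5; +1 → 6.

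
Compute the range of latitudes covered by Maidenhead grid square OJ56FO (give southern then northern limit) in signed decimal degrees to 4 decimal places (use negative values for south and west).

6.5833, 6.6250

Field O=14, J=9: +14·20° lon, +9·10° lat → SW at lon 100°, lat 0°.
Square 5, 6: +5·2° lon, +6·1° lat → SW at lon 110°, lat 6°.
Subsquare f=5, o=14: +5·0.0833333° lon, +14·0.0416667° lat → SW at lon 110.417°, lat 6.58333°.
Cell spans 0.0833333° lon × 0.0416667° lat.
south 6.5833, north 6.6250.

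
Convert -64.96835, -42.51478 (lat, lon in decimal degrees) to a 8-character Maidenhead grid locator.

GC85ra87

Shift to the Maidenhead origin (180°W, 90°S): lon 137.48522, lat 25.03165.
Field (20°×10°, letters A–R): 137.48522/20 → 6 → G, 25.03165/10 → 2 → C; chars GC.
Square (2°×1°, digits 0–9): 17.48522/2 → 8, 5.03165/1 → 5; chars 85.
Subsquare (5′×2.5′, letters a–x): 1.48522/0.0833333 → 17 → r, 0.03165/0.0416667 → 0 → a; chars ra.
Extended square (30″×15″, digits 0–9): 0.06855/0.00833333 → 8, 0.03165/0.00416667 → 7; chars 87.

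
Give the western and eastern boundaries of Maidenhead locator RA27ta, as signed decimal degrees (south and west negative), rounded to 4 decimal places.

165.5833, 165.6667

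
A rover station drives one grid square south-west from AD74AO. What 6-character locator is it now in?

AD64xn

Longitude subsquare a = 0; −1 → -1, wraps to 23 = x, carry into square.
Longitude square 7; −1 → 6.
Latitude subsquare o = 14; −1 → 13 = n.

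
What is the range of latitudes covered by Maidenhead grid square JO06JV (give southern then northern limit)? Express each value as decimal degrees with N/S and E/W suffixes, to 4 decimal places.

56.8750° N, 56.9167° N

Field J=9, O=14: +9·20° lon, +14·10° lat → SW at lon 0°, lat 50°.
Square 0, 6: +0·2° lon, +6·1° lat → SW at lon 0°, lat 56°.
Subsquare j=9, v=21: +9·0.0833333° lon, +21·0.0416667° lat → SW at lon 0.75°, lat 56.875°.
Cell spans 0.0833333° lon × 0.0416667° lat.
south 56.8750° N, north 56.9167° N.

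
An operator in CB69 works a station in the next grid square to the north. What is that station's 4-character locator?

Latitude square 9; +1 → 10, wraps to 0, carry into field.
Latitude field B = 1; +1 → 2 = C.
The longitude characters are unchanged.

CC60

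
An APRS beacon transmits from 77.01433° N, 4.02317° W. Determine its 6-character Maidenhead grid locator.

IQ77xa

Add 180° to longitude and 90° to latitude: 175.9768, 167.0143.
Field (20°×10°, letters A–R): 175.9768/20 → 8 → I, 167.0143/10 → 16 → Q; chars IQ.
Square (2°×1°, digits 0–9): 15.9768/2 → 7, 7.0143/1 → 7; chars 77.
Subsquare (5′×2.5′, letters a–x): 1.9768/0.0833333 → 23 → x, 0.0143/0.0416667 → 0 → a; chars xa.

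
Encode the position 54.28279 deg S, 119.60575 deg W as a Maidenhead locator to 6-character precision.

DD05er

Offset from 180°W / 90°S: lon 60.3942°, lat 35.7172°.
Field: lon ⌊60.3942/20⌋ = 3 → D; lat ⌊35.7172/10⌋ = 3 → D.
Square: lon ⌊0.3942/2⌋ = 0; lat ⌊5.7172/1⌋ = 5.
Subsquare: lon ⌊0.3942/0.0833333⌋ = 4 → e; lat ⌊0.7172/0.0416667⌋ = 17 → r.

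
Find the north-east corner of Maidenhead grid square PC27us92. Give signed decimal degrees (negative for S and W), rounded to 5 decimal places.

Field P=15, C=2: +15·20° lon, +2·10° lat → SW at lon 120°, lat -70°.
Square 2, 7: +2·2° lon, +7·1° lat → SW at lon 124°, lat -63°.
Subsquare u=20, s=18: +20·0.0833333° lon, +18·0.0416667° lat → SW at lon 125.667°, lat -62.25°.
Extended square 9, 2: +9·0.00833333° lon, +2·0.00416667° lat → SW at lon 125.742°, lat -62.2417°.
Cell spans 0.00833333° lon × 0.00416667° lat. NE corner is SW corner plus one full cell.
latitude -62.23750, longitude 125.75000.

-62.23750, 125.75000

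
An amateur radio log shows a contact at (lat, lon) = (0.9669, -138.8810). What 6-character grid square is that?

Shift to the Maidenhead origin (180°W, 90°S): lon 41.1190, lat 90.9669.
Field (20°×10°, letters A–R): 41.1190/20 → 2 → C, 90.9669/10 → 9 → J; chars CJ.
Square (2°×1°, digits 0–9): 1.1190/2 → 0, 0.9669/1 → 0; chars 00.
Subsquare (5′×2.5′, letters a–x): 1.1190/0.0833333 → 13 → n, 0.9669/0.0416667 → 23 → x; chars nx.

CJ00nx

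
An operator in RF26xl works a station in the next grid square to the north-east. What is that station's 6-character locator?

Longitude subsquare x = 23; +1 → 24, wraps to 0 = a, carry into square.
Longitude square 2; +1 → 3.
Latitude subsquare l = 11; +1 → 12 = m.

RF36am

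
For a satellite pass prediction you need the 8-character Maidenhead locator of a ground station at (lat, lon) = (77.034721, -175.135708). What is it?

Offset from 180°W / 90°S: lon 4.86429°, lat 167.03472°.
Field: 4.86429/20 → 0 → A, 167.03472/10 → 16 → Q; chars AQ.
Square: 4.86429/2 → 2, 7.03472/1 → 7; chars 27.
Subsquare: 0.86429/0.0833333 → 10 → k, 0.03472/0.0416667 → 0 → a; chars ka.
Extended square: 0.03096/0.00833333 → 3, 0.03472/0.00416667 → 8; chars 38.

AQ27ka38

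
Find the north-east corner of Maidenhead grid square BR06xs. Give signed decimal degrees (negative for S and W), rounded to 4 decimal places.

86.7917, -158.0000

Field B=1, R=17: +1·20° lon, +17·10° lat → SW at lon -160°, lat 80°.
Square 0, 6: +0·2° lon, +6·1° lat → SW at lon -160°, lat 86°.
Subsquare x=23, s=18: +23·0.0833333° lon, +18·0.0416667° lat → SW at lon -158.083°, lat 86.75°.
Cell spans 0.0833333° lon × 0.0416667° lat. NE corner is SW corner plus one full cell.
latitude 86.7917, longitude -158.0000.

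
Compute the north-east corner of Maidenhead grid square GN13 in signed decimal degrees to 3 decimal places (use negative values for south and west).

44.000, -56.000

Field G=6, N=13: +6·20° lon, +13·10° lat → SW at lon -60°, lat 40°.
Square 1, 3: +1·2° lon, +3·1° lat → SW at lon -58°, lat 43°.
Cell spans 2° lon × 1° lat. NE corner is SW corner plus one full cell.
latitude 44.000, longitude -56.000.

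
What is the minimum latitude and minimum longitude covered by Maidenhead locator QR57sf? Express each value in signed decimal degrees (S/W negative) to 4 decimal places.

87.2083, 151.5000

Field Q=16, R=17: +16·20° lon, +17·10° lat → SW at lon 140°, lat 80°.
Square 5, 7: +5·2° lon, +7·1° lat → SW at lon 150°, lat 87°.
Subsquare s=18, f=5: +18·0.0833333° lon, +5·0.0416667° lat → SW at lon 151.5°, lat 87.2083°.
latitude 87.2083, longitude 151.5000.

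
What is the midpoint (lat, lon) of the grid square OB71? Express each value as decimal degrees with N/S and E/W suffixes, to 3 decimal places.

Field O=14, B=1: +14·20° lon, +1·10° lat → SW at lon 100°, lat -80°.
Square 7, 1: +7·2° lon, +1·1° lat → SW at lon 114°, lat -79°.
Cell spans 2° lon × 1° lat. Centre is SW corner plus half of each.
latitude 78.500° S, longitude 115.000° E.

78.500° S, 115.000° E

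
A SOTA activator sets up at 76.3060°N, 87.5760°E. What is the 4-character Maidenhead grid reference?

NQ36

Shift to the Maidenhead origin (180°W, 90°S): lon 267.58, lat 166.31.
Field: 267.58/20 → 13 → N, 166.31/10 → 16 → Q; chars NQ.
Square: 7.58/2 → 3, 6.31/1 → 6; chars 36.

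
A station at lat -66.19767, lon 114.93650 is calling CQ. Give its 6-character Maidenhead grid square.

OC73lt

Shift to the Maidenhead origin (180°W, 90°S): lon 294.9365, lat 23.8023.
Field: 294.9365/20 → 14 → O, 23.8023/10 → 2 → C; chars OC.
Square: 14.9365/2 → 7, 3.8023/1 → 3; chars 73.
Subsquare: 0.9365/0.0833333 → 11 → l, 0.8023/0.0416667 → 19 → t; chars lt.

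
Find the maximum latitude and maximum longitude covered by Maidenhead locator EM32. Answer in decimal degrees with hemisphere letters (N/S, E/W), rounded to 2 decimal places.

33.00° N, 92.00° W

Field E=4, M=12: +4·20° lon, +12·10° lat → SW at lon -100°, lat 30°.
Square 3, 2: +3·2° lon, +2·1° lat → SW at lon -94°, lat 32°.
Cell spans 2° lon × 1° lat. NE corner is SW corner plus one full cell.
latitude 33.00° N, longitude 92.00° W.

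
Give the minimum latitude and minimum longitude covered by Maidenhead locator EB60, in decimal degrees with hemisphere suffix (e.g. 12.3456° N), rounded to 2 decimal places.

Field E=4, B=1: +4·20° lon, +1·10° lat → SW at lon -100°, lat -80°.
Square 6, 0: +6·2° lon, +0·1° lat → SW at lon -88°, lat -80°.
latitude 80.00° S, longitude 88.00° W.

80.00° S, 88.00° W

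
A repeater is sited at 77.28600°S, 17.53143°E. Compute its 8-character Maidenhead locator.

Shift to the Maidenhead origin (180°W, 90°S): lon 197.53143, lat 12.71400.
Field: 197.53143/20 → 9 → J, 12.71400/10 → 1 → B; chars JB.
Square: 17.53143/2 → 8, 2.71400/1 → 2; chars 82.
Subsquare: 1.53143/0.0833333 → 18 → s, 0.71400/0.0416667 → 17 → r; chars sr.
Extended square: 0.03143/0.00833333 → 3, 0.00567/0.00416667 → 1; chars 31.

JB82sr31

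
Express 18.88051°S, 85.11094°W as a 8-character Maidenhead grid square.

Offset from 180°W / 90°S: lon 94.88906°, lat 71.11949°.
Field: lon ⌊94.88906/20⌋ = 4 → E; lat ⌊71.11949/10⌋ = 7 → H.
Square: lon ⌊14.88906/2⌋ = 7; lat ⌊1.11949/1⌋ = 1.
Subsquare: lon ⌊0.88906/0.0833333⌋ = 10 → k; lat ⌊0.11949/0.0416667⌋ = 2 → c.
Extended square: lon ⌊0.05573/0.00833333⌋ = 6; lat ⌊0.03616/0.00416667⌋ = 8.

EH71kc68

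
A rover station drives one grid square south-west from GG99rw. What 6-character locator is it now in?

GG99qv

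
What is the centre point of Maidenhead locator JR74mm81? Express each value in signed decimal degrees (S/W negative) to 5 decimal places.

Field J=9, R=17: +9·20° lon, +17·10° lat → SW at lon 0°, lat 80°.
Square 7, 4: +7·2° lon, +4·1° lat → SW at lon 14°, lat 84°.
Subsquare m=12, m=12: +12·0.0833333° lon, +12·0.0416667° lat → SW at lon 15°, lat 84.5°.
Extended square 8, 1: +8·0.00833333° lon, +1·0.00416667° lat → SW at lon 15.0667°, lat 84.5042°.
Cell spans 0.00833333° lon × 0.00416667° lat. Centre is SW corner plus half of each.
latitude 84.50625, longitude 15.07083.

84.50625, 15.07083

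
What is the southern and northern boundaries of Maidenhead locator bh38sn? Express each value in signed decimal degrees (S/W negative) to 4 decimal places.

Field B=1, H=7: +1·20° lon, +7·10° lat → SW at lon -160°, lat -20°.
Square 3, 8: +3·2° lon, +8·1° lat → SW at lon -154°, lat -12°.
Subsquare s=18, n=13: +18·0.0833333° lon, +13·0.0416667° lat → SW at lon -152.5°, lat -11.4583°.
Cell spans 0.0833333° lon × 0.0416667° lat.
south -11.4583, north -11.4167.

-11.4583, -11.4167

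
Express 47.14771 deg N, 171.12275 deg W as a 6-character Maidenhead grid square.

AN47kd

Shift to the Maidenhead origin (180°W, 90°S): lon 8.8773, lat 137.1477.
Field (20°×10°, letters A–R): lon ⌊8.8773/20⌋ = 0 → A; lat ⌊137.1477/10⌋ = 13 → N.
Square (2°×1°, digits 0–9): lon ⌊8.8773/2⌋ = 4; lat ⌊7.1477/1⌋ = 7.
Subsquare (5′×2.5′, letters a–x): lon ⌊0.8773/0.0833333⌋ = 10 → k; lat ⌊0.1477/0.0416667⌋ = 3 → d.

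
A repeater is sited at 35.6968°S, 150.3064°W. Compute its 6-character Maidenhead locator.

Offset from 180°W / 90°S: lon 29.6936°, lat 54.3032°.
Field (20°×10°, letters A–R): lon ⌊29.6936/20⌋ = 1 → B; lat ⌊54.3032/10⌋ = 5 → F.
Square (2°×1°, digits 0–9): lon ⌊9.6936/2⌋ = 4; lat ⌊4.3032/1⌋ = 4.
Subsquare (5′×2.5′, letters a–x): lon ⌊1.6936/0.0833333⌋ = 20 → u; lat ⌊0.3032/0.0416667⌋ = 7 → h.

BF44uh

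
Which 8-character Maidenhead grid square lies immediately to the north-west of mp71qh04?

Longitude extended square 0; −1 → -1, wraps to 9, carry into subsquare.
Longitude subsquare q = 16; −1 → 15 = p.
Latitude extended square 4; +1 → 5.

MP71ph95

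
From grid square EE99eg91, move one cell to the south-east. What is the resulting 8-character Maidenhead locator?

EE99fg00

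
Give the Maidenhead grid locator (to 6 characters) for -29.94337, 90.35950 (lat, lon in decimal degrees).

NG50eb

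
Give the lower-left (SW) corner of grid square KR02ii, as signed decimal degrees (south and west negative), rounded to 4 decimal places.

Field K=10, R=17: +10·20° lon, +17·10° lat → SW at lon 20°, lat 80°.
Square 0, 2: +0·2° lon, +2·1° lat → SW at lon 20°, lat 82°.
Subsquare i=8, i=8: +8·0.0833333° lon, +8·0.0416667° lat → SW at lon 20.6667°, lat 82.3333°.
latitude 82.3333, longitude 20.6667.

82.3333, 20.6667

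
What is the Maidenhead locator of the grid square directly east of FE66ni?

FE66oi

Longitude subsquare n = 13; +1 → 14 = o.
The latitude characters are unchanged.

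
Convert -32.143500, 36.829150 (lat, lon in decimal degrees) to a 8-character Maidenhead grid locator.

KF87ju95

Add 180° to longitude and 90° to latitude: 216.82915, 57.85650.
Field: lon ⌊216.82915/20⌋ = 10 → K; lat ⌊57.85650/10⌋ = 5 → F.
Square: lon ⌊16.82915/2⌋ = 8; lat ⌊7.85650/1⌋ = 7.
Subsquare: lon ⌊0.82915/0.0833333⌋ = 9 → j; lat ⌊0.85650/0.0416667⌋ = 20 → u.
Extended square: lon ⌊0.07915/0.00833333⌋ = 9; lat ⌊0.02317/0.00416667⌋ = 5.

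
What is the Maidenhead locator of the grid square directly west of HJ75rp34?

HJ75rp24

Longitude extended square 3; −1 → 2.
The latitude characters are unchanged.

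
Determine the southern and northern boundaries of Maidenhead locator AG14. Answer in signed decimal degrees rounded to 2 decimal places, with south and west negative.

-26.00, -25.00

Field A=0, G=6: +0·20° lon, +6·10° lat → SW at lon -180°, lat -30°.
Square 1, 4: +1·2° lon, +4·1° lat → SW at lon -178°, lat -26°.
Cell spans 2° lon × 1° lat.
south -26.00, north -25.00.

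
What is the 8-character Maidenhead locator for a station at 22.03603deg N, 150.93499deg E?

QL52la28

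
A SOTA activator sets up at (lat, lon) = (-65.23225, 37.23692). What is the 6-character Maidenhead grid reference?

KC84os

Add 180° to longitude and 90° to latitude: 217.2369, 24.7678.
Field: 217.2369/20 → 10 → K, 24.7678/10 → 2 → C; chars KC.
Square: 17.2369/2 → 8, 4.7678/1 → 4; chars 84.
Subsquare: 1.2369/0.0833333 → 14 → o, 0.7678/0.0416667 → 18 → s; chars os.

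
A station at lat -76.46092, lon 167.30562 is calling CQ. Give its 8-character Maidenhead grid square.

Add 180° to longitude and 90° to latitude: 347.30562, 13.53908.
Field: lon ⌊347.30562/20⌋ = 17 → R; lat ⌊13.53908/10⌋ = 1 → B.
Square: lon ⌊7.30562/2⌋ = 3; lat ⌊3.53908/1⌋ = 3.
Subsquare: lon ⌊1.30562/0.0833333⌋ = 15 → p; lat ⌊0.53908/0.0416667⌋ = 12 → m.
Extended square: lon ⌊0.05562/0.00833333⌋ = 6; lat ⌊0.03908/0.00416667⌋ = 9.

RB33pm69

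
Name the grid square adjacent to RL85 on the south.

Latitude square 5; −1 → 4.
The longitude characters are unchanged.

RL84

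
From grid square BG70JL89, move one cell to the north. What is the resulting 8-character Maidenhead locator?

Latitude extended square 9; +1 → 10, wraps to 0, carry into subsquare.
Latitude subsquare l = 11; +1 → 12 = m.
The longitude characters are unchanged.

BG70jm80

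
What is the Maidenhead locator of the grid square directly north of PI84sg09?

PI84sh00

Latitude extended square 9; +1 → 10, wraps to 0, carry into subsquare.
Latitude subsquare g = 6; +1 → 7 = h.
The longitude characters are unchanged.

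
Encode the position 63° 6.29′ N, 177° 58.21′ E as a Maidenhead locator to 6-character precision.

RP83xc

Offset from 180°W / 90°S: lon 357.9702°, lat 153.1048°.
Field: 357.9702/20 → 17 → R, 153.1048/10 → 15 → P; chars RP.
Square: 17.9702/2 → 8, 3.1048/1 → 3; chars 83.
Subsquare: 1.9702/0.0833333 → 23 → x, 0.1048/0.0416667 → 2 → c; chars xc.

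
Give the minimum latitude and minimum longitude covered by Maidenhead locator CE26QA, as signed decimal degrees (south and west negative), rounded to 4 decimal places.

-44.0000, -134.6667

Field C=2, E=4: +2·20° lon, +4·10° lat → SW at lon -140°, lat -50°.
Square 2, 6: +2·2° lon, +6·1° lat → SW at lon -136°, lat -44°.
Subsquare q=16, a=0: +16·0.0833333° lon, +0·0.0416667° lat → SW at lon -134.667°, lat -44°.
latitude -44.0000, longitude -134.6667.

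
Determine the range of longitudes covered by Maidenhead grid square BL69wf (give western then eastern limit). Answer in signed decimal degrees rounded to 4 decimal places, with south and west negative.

-146.1667, -146.0833

Field B=1, L=11: +1·20° lon, +11·10° lat → SW at lon -160°, lat 20°.
Square 6, 9: +6·2° lon, +9·1° lat → SW at lon -148°, lat 29°.
Subsquare w=22, f=5: +22·0.0833333° lon, +5·0.0416667° lat → SW at lon -146.167°, lat 29.2083°.
Cell spans 0.0833333° lon × 0.0416667° lat.
west -146.1667, east -146.0833.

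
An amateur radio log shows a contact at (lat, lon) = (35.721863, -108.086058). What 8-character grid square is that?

DM55wr93

Offset from 180°W / 90°S: lon 71.91394°, lat 125.72186°.
Field: 71.91394/20 → 3 → D, 125.72186/10 → 12 → M; chars DM.
Square: 11.91394/2 → 5, 5.72186/1 → 5; chars 55.
Subsquare: 1.91394/0.0833333 → 22 → w, 0.72186/0.0416667 → 17 → r; chars wr.
Extended square: 0.08061/0.00833333 → 9, 0.01353/0.00416667 → 3; chars 93.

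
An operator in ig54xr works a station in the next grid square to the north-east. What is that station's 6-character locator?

Longitude subsquare x = 23; +1 → 24, wraps to 0 = a, carry into square.
Longitude square 5; +1 → 6.
Latitude subsquare r = 17; +1 → 18 = s.

IG64as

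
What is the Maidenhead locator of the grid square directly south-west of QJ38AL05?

QJ28xl94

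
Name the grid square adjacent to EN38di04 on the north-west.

EN38ci95

Longitude extended square 0; −1 → -1, wraps to 9, carry into subsquare.
Longitude subsquare d = 3; −1 → 2 = c.
Latitude extended square 4; +1 → 5.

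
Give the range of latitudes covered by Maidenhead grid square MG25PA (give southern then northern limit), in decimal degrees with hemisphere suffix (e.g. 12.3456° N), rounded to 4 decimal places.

25.0000° S, 24.9583° S

Field M=12, G=6: +12·20° lon, +6·10° lat → SW at lon 60°, lat -30°.
Square 2, 5: +2·2° lon, +5·1° lat → SW at lon 64°, lat -25°.
Subsquare p=15, a=0: +15·0.0833333° lon, +0·0.0416667° lat → SW at lon 65.25°, lat -25°.
Cell spans 0.0833333° lon × 0.0416667° lat.
south 25.0000° S, north 24.9583° S.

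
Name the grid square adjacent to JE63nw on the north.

JE63nx

Latitude subsquare w = 22; +1 → 23 = x.
The longitude characters are unchanged.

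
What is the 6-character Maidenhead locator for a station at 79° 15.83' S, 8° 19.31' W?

IB50ur

Offset from 180°W / 90°S: lon 171.6782°, lat 10.7362°.
Field: 171.6782/20 → 8 → I, 10.7362/10 → 1 → B; chars IB.
Square: 11.6782/2 → 5, 0.7362/1 → 0; chars 50.
Subsquare: 1.6782/0.0833333 → 20 → u, 0.7362/0.0416667 → 17 → r; chars ur.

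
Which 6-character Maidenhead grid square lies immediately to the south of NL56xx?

NL56xw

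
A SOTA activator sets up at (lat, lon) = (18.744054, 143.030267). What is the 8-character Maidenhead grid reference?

Offset from 180°W / 90°S: lon 323.03027°, lat 108.74405°.
Field: 323.03027/20 → 16 → Q, 108.74405/10 → 10 → K; chars QK.
Square: 3.03027/2 → 1, 8.74405/1 → 8; chars 18.
Subsquare: 1.03027/0.0833333 → 12 → m, 0.74405/0.0416667 → 17 → r; chars mr.
Extended square: 0.03027/0.00833333 → 3, 0.03572/0.00416667 → 8; chars 38.

QK18mr38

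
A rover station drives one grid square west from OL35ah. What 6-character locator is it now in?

OL25xh

Longitude subsquare a = 0; −1 → -1, wraps to 23 = x, carry into square.
Longitude square 3; −1 → 2.
The latitude characters are unchanged.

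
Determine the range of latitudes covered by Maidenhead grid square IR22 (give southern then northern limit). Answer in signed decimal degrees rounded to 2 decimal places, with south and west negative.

82.00, 83.00

Field I=8, R=17: +8·20° lon, +17·10° lat → SW at lon -20°, lat 80°.
Square 2, 2: +2·2° lon, +2·1° lat → SW at lon -16°, lat 82°.
Cell spans 2° lon × 1° lat.
south 82.00, north 83.00.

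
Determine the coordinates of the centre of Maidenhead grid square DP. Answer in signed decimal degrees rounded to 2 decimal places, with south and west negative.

Field D=3, P=15: +3·20° lon, +15·10° lat → SW at lon -120°, lat 60°.
Cell spans 20° lon × 10° lat. Centre is SW corner plus half of each.
latitude 65.00, longitude -110.00.

65.00, -110.00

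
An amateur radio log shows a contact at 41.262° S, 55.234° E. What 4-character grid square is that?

LE78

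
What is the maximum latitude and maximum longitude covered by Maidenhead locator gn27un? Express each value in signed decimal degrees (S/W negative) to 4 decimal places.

47.5833, -54.2500

Field G=6, N=13: +6·20° lon, +13·10° lat → SW at lon -60°, lat 40°.
Square 2, 7: +2·2° lon, +7·1° lat → SW at lon -56°, lat 47°.
Subsquare u=20, n=13: +20·0.0833333° lon, +13·0.0416667° lat → SW at lon -54.3333°, lat 47.5417°.
Cell spans 0.0833333° lon × 0.0416667° lat. NE corner is SW corner plus one full cell.
latitude 47.5833, longitude -54.2500.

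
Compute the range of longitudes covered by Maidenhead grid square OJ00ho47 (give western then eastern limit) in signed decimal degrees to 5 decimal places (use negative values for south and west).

Field O=14, J=9: +14·20° lon, +9·10° lat → SW at lon 100°, lat 0°.
Square 0, 0: +0·2° lon, +0·1° lat → SW at lon 100°, lat 0°.
Subsquare h=7, o=14: +7·0.0833333° lon, +14·0.0416667° lat → SW at lon 100.583°, lat 0.583333°.
Extended square 4, 7: +4·0.00833333° lon, +7·0.00416667° lat → SW at lon 100.617°, lat 0.6125°.
Cell spans 0.00833333° lon × 0.00416667° lat.
west 100.61667, east 100.62500.

100.61667, 100.62500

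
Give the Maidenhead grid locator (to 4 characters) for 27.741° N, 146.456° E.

Offset from 180°W / 90°S: lon 326.46°, lat 117.74°.
Field: lon ⌊326.46/20⌋ = 16 → Q; lat ⌊117.74/10⌋ = 11 → L.
Square: lon ⌊6.46/2⌋ = 3; lat ⌊7.74/1⌋ = 7.

QL37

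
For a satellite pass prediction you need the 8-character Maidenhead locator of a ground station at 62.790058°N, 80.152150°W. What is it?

EP92ws19

Shift to the Maidenhead origin (180°W, 90°S): lon 99.84785, lat 152.79006.
Field: lon ⌊99.84785/20⌋ = 4 → E; lat ⌊152.79006/10⌋ = 15 → P.
Square: lon ⌊19.84785/2⌋ = 9; lat ⌊2.79006/1⌋ = 2.
Subsquare: lon ⌊1.84785/0.0833333⌋ = 22 → w; lat ⌊0.79006/0.0416667⌋ = 18 → s.
Extended square: lon ⌊0.01452/0.00833333⌋ = 1; lat ⌊0.04006/0.00416667⌋ = 9.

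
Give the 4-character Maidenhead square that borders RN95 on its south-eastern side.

AN04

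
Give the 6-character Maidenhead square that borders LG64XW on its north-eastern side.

Longitude subsquare x = 23; +1 → 24, wraps to 0 = a, carry into square.
Longitude square 6; +1 → 7.
Latitude subsquare w = 22; +1 → 23 = x.

LG74ax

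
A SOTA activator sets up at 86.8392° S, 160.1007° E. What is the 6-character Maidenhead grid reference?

Shift to the Maidenhead origin (180°W, 90°S): lon 340.1007, lat 3.1608.
Field: 340.1007/20 → 17 → R, 3.1608/10 → 0 → A; chars RA.
Square: 0.1007/2 → 0, 3.1608/1 → 3; chars 03.
Subsquare: 0.1007/0.0833333 → 1 → b, 0.1608/0.0416667 → 3 → d; chars bd.

RA03bd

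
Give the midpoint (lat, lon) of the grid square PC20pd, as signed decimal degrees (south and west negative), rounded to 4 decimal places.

-69.8542, 125.2917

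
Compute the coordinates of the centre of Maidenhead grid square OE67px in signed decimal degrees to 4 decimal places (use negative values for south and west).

-42.0208, 113.2917

Field O=14, E=4: +14·20° lon, +4·10° lat → SW at lon 100°, lat -50°.
Square 6, 7: +6·2° lon, +7·1° lat → SW at lon 112°, lat -43°.
Subsquare p=15, x=23: +15·0.0833333° lon, +23·0.0416667° lat → SW at lon 113.25°, lat -42.0417°.
Cell spans 0.0833333° lon × 0.0416667° lat. Centre is SW corner plus half of each.
latitude -42.0208, longitude 113.2917.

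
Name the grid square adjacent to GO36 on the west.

GO26

Longitude square 3; −1 → 2.
The latitude characters are unchanged.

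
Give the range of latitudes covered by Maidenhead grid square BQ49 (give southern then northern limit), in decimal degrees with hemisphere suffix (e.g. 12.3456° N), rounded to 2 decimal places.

79.00° N, 80.00° N

Field B=1, Q=16: +1·20° lon, +16·10° lat → SW at lon -160°, lat 70°.
Square 4, 9: +4·2° lon, +9·1° lat → SW at lon -152°, lat 79°.
Cell spans 2° lon × 1° lat.
south 79.00° N, north 80.00° N.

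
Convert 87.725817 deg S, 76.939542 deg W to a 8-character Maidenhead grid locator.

Offset from 180°W / 90°S: lon 103.06046°, lat 2.27418°.
Field: 103.06046/20 → 5 → F, 2.27418/10 → 0 → A; chars FA.
Square: 3.06046/2 → 1, 2.27418/1 → 2; chars 12.
Subsquare: 1.06046/0.0833333 → 12 → m, 0.27418/0.0416667 → 6 → g; chars mg.
Extended square: 0.06046/0.00833333 → 7, 0.02418/0.00416667 → 5; chars 75.

FA12mg75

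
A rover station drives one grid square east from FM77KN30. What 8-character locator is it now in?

Longitude extended square 3; +1 → 4.
The latitude characters are unchanged.

FM77kn40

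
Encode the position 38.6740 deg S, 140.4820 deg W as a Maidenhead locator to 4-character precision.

Offset from 180°W / 90°S: lon 39.52°, lat 51.33°.
Field: 39.52/20 → 1 → B, 51.33/10 → 5 → F; chars BF.
Square: 19.52/2 → 9, 1.33/1 → 1; chars 91.

BF91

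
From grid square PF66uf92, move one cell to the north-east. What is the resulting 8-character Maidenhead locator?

PF66vf03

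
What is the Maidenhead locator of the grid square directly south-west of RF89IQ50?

Longitude extended square 5; −1 → 4.
Latitude extended square 0; −1 → -1, wraps to 9, carry into subsquare.
Latitude subsquare q = 16; −1 → 15 = p.

RF89ip49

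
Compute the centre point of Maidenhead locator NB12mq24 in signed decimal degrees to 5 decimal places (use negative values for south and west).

Field N=13, B=1: +13·20° lon, +1·10° lat → SW at lon 80°, lat -80°.
Square 1, 2: +1·2° lon, +2·1° lat → SW at lon 82°, lat -78°.
Subsquare m=12, q=16: +12·0.0833333° lon, +16·0.0416667° lat → SW at lon 83°, lat -77.3333°.
Extended square 2, 4: +2·0.00833333° lon, +4·0.00416667° lat → SW at lon 83.0167°, lat -77.3167°.
Cell spans 0.00833333° lon × 0.00416667° lat. Centre is SW corner plus half of each.
latitude -77.31458, longitude 83.02083.

-77.31458, 83.02083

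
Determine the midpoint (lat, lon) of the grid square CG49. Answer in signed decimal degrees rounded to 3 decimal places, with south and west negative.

Field C=2, G=6: +2·20° lon, +6·10° lat → SW at lon -140°, lat -30°.
Square 4, 9: +4·2° lon, +9·1° lat → SW at lon -132°, lat -21°.
Cell spans 2° lon × 1° lat. Centre is SW corner plus half of each.
latitude -20.500, longitude -131.000.

-20.500, -131.000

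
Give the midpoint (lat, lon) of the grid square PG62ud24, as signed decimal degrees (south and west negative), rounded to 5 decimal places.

-27.85625, 133.68750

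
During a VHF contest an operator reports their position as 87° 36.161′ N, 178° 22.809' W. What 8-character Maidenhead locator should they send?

Add 180° to longitude and 90° to latitude: 1.61985, 177.60268.
Field: lon ⌊1.61985/20⌋ = 0 → A; lat ⌊177.60268/10⌋ = 17 → R.
Square: lon ⌊1.61985/2⌋ = 0; lat ⌊7.60268/1⌋ = 7.
Subsquare: lon ⌊1.61985/0.0833333⌋ = 19 → t; lat ⌊0.60268/0.0416667⌋ = 14 → o.
Extended square: lon ⌊0.03652/0.00833333⌋ = 4; lat ⌊0.01935/0.00416667⌋ = 4.

AR07to44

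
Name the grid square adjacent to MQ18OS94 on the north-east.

MQ18ps05

Longitude extended square 9; +1 → 10, wraps to 0, carry into subsquare.
Longitude subsquare o = 14; +1 → 15 = p.
Latitude extended square 4; +1 → 5.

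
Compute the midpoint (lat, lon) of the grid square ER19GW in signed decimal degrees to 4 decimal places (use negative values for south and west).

89.9375, -97.4583

Field E=4, R=17: +4·20° lon, +17·10° lat → SW at lon -100°, lat 80°.
Square 1, 9: +1·2° lon, +9·1° lat → SW at lon -98°, lat 89°.
Subsquare g=6, w=22: +6·0.0833333° lon, +22·0.0416667° lat → SW at lon -97.5°, lat 89.9167°.
Cell spans 0.0833333° lon × 0.0416667° lat. Centre is SW corner plus half of each.
latitude 89.9375, longitude -97.4583.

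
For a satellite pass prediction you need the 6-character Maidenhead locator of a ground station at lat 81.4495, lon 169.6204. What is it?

Offset from 180°W / 90°S: lon 349.6204°, lat 171.4495°.
Field: 349.6204/20 → 17 → R, 171.4495/10 → 17 → R; chars RR.
Square: 9.6204/2 → 4, 1.4495/1 → 1; chars 41.
Subsquare: 1.6204/0.0833333 → 19 → t, 0.4495/0.0416667 → 10 → k; chars tk.

RR41tk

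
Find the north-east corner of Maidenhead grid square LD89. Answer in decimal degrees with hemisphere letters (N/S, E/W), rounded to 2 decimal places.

50.00° S, 58.00° E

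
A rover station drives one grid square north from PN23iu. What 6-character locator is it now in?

PN23iv

Latitude subsquare u = 20; +1 → 21 = v.
The longitude characters are unchanged.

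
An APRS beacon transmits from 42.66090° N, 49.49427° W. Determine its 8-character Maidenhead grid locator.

GN52gp08

Add 180° to longitude and 90° to latitude: 130.50573, 132.66090.
Field (20°×10°, letters A–R): 130.50573/20 → 6 → G, 132.66090/10 → 13 → N; chars GN.
Square (2°×1°, digits 0–9): 10.50573/2 → 5, 2.66090/1 → 2; chars 52.
Subsquare (5′×2.5′, letters a–x): 0.50573/0.0833333 → 6 → g, 0.66090/0.0416667 → 15 → p; chars gp.
Extended square (30″×15″, digits 0–9): 0.00573/0.00833333 → 0, 0.03590/0.00416667 → 8; chars 08.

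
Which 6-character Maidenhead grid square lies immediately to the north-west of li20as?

LI10xt

Longitude subsquare a = 0; −1 → -1, wraps to 23 = x, carry into square.
Longitude square 2; −1 → 1.
Latitude subsquare s = 18; +1 → 19 = t.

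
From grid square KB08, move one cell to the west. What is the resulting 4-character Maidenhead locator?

JB98

Longitude square 0; −1 → -1, wraps to 9, carry into field.
Longitude field K = 10; −1 → 9 = J.
The latitude characters are unchanged.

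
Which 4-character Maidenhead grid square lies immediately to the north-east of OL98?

PL09

Longitude square 9; +1 → 10, wraps to 0, carry into field.
Longitude field O = 14; +1 → 15 = P.
Latitude square 8; +1 → 9.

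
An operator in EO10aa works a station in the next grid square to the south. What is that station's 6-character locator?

EN19ax

Latitude subsquare a = 0; −1 → -1, wraps to 23 = x, carry into square.
Latitude square 0; −1 → -1, wraps to 9, carry into field.
Latitude field O = 14; −1 → 13 = N.
The longitude characters are unchanged.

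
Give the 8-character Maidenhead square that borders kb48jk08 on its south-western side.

Longitude extended square 0; −1 → -1, wraps to 9, carry into subsquare.
Longitude subsquare j = 9; −1 → 8 = i.
Latitude extended square 8; −1 → 7.

KB48ik97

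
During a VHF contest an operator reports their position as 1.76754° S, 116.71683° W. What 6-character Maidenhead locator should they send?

DI18pf

Offset from 180°W / 90°S: lon 63.2832°, lat 88.2325°.
Field (20°×10°, letters A–R): lon ⌊63.2832/20⌋ = 3 → D; lat ⌊88.2325/10⌋ = 8 → I.
Square (2°×1°, digits 0–9): lon ⌊3.2832/2⌋ = 1; lat ⌊8.2325/1⌋ = 8.
Subsquare (5′×2.5′, letters a–x): lon ⌊1.2832/0.0833333⌋ = 15 → p; lat ⌊0.2325/0.0416667⌋ = 5 → f.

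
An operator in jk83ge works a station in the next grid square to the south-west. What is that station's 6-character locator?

JK83fd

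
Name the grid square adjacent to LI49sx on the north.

LJ40sa

Latitude subsquare x = 23; +1 → 24, wraps to 0 = a, carry into square.
Latitude square 9; +1 → 10, wraps to 0, carry into field.
Latitude field I = 8; +1 → 9 = J.
The longitude characters are unchanged.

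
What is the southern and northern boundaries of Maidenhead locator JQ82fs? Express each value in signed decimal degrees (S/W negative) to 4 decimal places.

72.7500, 72.7917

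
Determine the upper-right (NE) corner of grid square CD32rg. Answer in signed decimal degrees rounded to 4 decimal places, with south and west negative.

-57.7083, -132.5000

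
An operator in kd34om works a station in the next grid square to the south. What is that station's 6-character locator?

Latitude subsquare m = 12; −1 → 11 = l.
The longitude characters are unchanged.

KD34ol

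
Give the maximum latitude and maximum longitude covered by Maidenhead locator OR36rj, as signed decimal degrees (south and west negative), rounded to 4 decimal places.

Field O=14, R=17: +14·20° lon, +17·10° lat → SW at lon 100°, lat 80°.
Square 3, 6: +3·2° lon, +6·1° lat → SW at lon 106°, lat 86°.
Subsquare r=17, j=9: +17·0.0833333° lon, +9·0.0416667° lat → SW at lon 107.417°, lat 86.375°.
Cell spans 0.0833333° lon × 0.0416667° lat. NE corner is SW corner plus one full cell.
latitude 86.4167, longitude 107.5000.

86.4167, 107.5000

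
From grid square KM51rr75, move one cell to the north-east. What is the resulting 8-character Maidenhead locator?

KM51rr86

Longitude extended square 7; +1 → 8.
Latitude extended square 5; +1 → 6.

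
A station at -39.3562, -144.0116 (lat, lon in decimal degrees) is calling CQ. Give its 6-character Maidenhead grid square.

Add 180° to longitude and 90° to latitude: 35.9884, 50.6438.
Field (20°×10°, letters A–R): lon ⌊35.9884/20⌋ = 1 → B; lat ⌊50.6438/10⌋ = 5 → F.
Square (2°×1°, digits 0–9): lon ⌊15.9884/2⌋ = 7; lat ⌊0.6438/1⌋ = 0.
Subsquare (5′×2.5′, letters a–x): lon ⌊1.9884/0.0833333⌋ = 23 → x; lat ⌊0.6438/0.0416667⌋ = 15 → p.

BF70xp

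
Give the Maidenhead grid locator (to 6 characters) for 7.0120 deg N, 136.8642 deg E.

Shift to the Maidenhead origin (180°W, 90°S): lon 316.8642, lat 97.0120.
Field: lon ⌊316.8642/20⌋ = 15 → P; lat ⌊97.0120/10⌋ = 9 → J.
Square: lon ⌊16.8642/2⌋ = 8; lat ⌊7.0120/1⌋ = 7.
Subsquare: lon ⌊0.8642/0.0833333⌋ = 10 → k; lat ⌊0.0120/0.0416667⌋ = 0 → a.

PJ87ka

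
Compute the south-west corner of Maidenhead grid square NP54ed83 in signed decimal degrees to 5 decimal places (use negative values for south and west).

64.13750, 90.40000

Field N=13, P=15: +13·20° lon, +15·10° lat → SW at lon 80°, lat 60°.
Square 5, 4: +5·2° lon, +4·1° lat → SW at lon 90°, lat 64°.
Subsquare e=4, d=3: +4·0.0833333° lon, +3·0.0416667° lat → SW at lon 90.3333°, lat 64.125°.
Extended square 8, 3: +8·0.00833333° lon, +3·0.00416667° lat → SW at lon 90.4°, lat 64.1375°.
latitude 64.13750, longitude 90.40000.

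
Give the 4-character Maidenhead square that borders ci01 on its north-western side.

Longitude square 0; −1 → -1, wraps to 9, carry into field.
Longitude field C = 2; −1 → 1 = B.
Latitude square 1; +1 → 2.

BI92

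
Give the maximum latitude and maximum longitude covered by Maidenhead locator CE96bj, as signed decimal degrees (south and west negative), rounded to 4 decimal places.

Field C=2, E=4: +2·20° lon, +4·10° lat → SW at lon -140°, lat -50°.
Square 9, 6: +9·2° lon, +6·1° lat → SW at lon -122°, lat -44°.
Subsquare b=1, j=9: +1·0.0833333° lon, +9·0.0416667° lat → SW at lon -121.917°, lat -43.625°.
Cell spans 0.0833333° lon × 0.0416667° lat. NE corner is SW corner plus one full cell.
latitude -43.5833, longitude -121.8333.

-43.5833, -121.8333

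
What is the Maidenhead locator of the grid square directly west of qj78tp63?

Longitude extended square 6; −1 → 5.
The latitude characters are unchanged.

QJ78tp53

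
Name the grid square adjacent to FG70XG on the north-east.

FG80ah

Longitude subsquare x = 23; +1 → 24, wraps to 0 = a, carry into square.
Longitude square 7; +1 → 8.
Latitude subsquare g = 6; +1 → 7 = h.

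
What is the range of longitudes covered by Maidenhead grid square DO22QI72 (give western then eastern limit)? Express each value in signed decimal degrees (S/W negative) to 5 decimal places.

-114.60833, -114.60000

Field D=3, O=14: +3·20° lon, +14·10° lat → SW at lon -120°, lat 50°.
Square 2, 2: +2·2° lon, +2·1° lat → SW at lon -116°, lat 52°.
Subsquare q=16, i=8: +16·0.0833333° lon, +8·0.0416667° lat → SW at lon -114.667°, lat 52.3333°.
Extended square 7, 2: +7·0.00833333° lon, +2·0.00416667° lat → SW at lon -114.608°, lat 52.3417°.
Cell spans 0.00833333° lon × 0.00416667° lat.
west -114.60833, east -114.60000.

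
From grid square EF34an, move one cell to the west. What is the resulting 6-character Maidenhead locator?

Longitude subsquare a = 0; −1 → -1, wraps to 23 = x, carry into square.
Longitude square 3; −1 → 2.
The latitude characters are unchanged.

EF24xn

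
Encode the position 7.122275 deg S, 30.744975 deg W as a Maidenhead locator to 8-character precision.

Shift to the Maidenhead origin (180°W, 90°S): lon 149.25502, lat 82.87772.
Field (20°×10°, letters A–R): lon ⌊149.25502/20⌋ = 7 → H; lat ⌊82.87772/10⌋ = 8 → I.
Square (2°×1°, digits 0–9): lon ⌊9.25502/2⌋ = 4; lat ⌊2.87772/1⌋ = 2.
Subsquare (5′×2.5′, letters a–x): lon ⌊1.25502/0.0833333⌋ = 15 → p; lat ⌊0.87772/0.0416667⌋ = 21 → v.
Extended square (30″×15″, digits 0–9): lon ⌊0.00502/0.00833333⌋ = 0; lat ⌊0.00272/0.00416667⌋ = 0.

HI42pv00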